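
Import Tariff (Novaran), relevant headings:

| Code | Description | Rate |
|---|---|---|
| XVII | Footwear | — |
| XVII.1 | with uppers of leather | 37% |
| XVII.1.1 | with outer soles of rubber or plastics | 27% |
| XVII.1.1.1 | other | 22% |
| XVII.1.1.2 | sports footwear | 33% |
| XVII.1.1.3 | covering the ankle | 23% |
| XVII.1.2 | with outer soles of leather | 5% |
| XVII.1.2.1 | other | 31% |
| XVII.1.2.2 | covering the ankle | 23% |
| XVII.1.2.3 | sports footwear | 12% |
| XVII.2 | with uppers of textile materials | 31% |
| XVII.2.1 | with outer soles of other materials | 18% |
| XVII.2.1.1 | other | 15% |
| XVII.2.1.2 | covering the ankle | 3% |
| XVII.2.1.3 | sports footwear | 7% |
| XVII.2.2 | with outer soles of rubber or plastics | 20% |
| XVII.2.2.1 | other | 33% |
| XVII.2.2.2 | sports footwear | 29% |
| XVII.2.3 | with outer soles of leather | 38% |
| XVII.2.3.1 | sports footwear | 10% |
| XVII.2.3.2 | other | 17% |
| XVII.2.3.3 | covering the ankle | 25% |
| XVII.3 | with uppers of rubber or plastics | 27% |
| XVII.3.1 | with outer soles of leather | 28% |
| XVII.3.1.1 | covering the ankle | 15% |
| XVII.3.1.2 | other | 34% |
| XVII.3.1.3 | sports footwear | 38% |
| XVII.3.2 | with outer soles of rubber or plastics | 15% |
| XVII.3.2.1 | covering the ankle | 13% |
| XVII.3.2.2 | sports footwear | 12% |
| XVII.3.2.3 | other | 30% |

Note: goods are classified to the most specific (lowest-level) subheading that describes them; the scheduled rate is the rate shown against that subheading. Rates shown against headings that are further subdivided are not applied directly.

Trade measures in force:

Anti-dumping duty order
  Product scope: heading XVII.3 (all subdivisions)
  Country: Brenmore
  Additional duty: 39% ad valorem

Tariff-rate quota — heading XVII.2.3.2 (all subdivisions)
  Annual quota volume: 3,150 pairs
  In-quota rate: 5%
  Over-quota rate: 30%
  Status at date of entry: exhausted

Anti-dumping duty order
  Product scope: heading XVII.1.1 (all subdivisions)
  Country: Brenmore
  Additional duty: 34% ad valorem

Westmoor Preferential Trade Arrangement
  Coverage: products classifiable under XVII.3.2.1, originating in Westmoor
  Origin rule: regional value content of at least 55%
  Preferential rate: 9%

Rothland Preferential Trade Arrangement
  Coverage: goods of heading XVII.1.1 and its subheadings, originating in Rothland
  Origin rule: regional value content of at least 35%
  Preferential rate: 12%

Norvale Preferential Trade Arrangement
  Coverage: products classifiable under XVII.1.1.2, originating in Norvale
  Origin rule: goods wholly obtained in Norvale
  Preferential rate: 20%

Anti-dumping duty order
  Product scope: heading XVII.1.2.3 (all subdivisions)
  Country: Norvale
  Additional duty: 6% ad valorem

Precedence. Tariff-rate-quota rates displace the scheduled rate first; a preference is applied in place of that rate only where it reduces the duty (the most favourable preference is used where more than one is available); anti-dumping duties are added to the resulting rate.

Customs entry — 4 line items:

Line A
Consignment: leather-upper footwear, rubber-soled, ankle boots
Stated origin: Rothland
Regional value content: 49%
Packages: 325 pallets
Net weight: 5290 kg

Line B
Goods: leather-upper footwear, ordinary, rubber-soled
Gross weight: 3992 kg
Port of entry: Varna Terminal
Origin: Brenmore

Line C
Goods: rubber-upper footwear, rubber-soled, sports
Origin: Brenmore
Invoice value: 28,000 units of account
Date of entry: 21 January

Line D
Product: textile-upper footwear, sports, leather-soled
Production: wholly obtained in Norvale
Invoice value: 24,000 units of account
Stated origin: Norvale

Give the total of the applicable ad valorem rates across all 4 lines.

Line A: leather-upper → XVII.1; rubber-soled → XVII.1.1; ankle boots → XVII.1.1.3. Scheduled 23%. Rothland agreement on XVII.1.1: RVC ≥ 35% → 12% available; preferential 12%. → 12%.
Line B: leather-upper → XVII.1; rubber-soled → XVII.1.1; ordinary → XVII.1.1.1. Scheduled 22%. anti-dumping (Brenmore, XVII.1.1): +34%; total 22% + 34% = 56%. → 56%.
Line C: rubber-upper → XVII.3; rubber-soled → XVII.3.2; sports → XVII.3.2.2. Scheduled 12%. anti-dumping (Brenmore, XVII.3): +39%; total 12% + 39% = 51%. → 51%.
Line D: textile-upper → XVII.2; leather-soled → XVII.2.3; sports → XVII.2.3.1. Scheduled 10%. Norvale agreement on XVII.1.1.2: XVII.2.3.1 not covered. → 10%.
Sum: 12% + 56% + 51% + 10% = 129%.

129%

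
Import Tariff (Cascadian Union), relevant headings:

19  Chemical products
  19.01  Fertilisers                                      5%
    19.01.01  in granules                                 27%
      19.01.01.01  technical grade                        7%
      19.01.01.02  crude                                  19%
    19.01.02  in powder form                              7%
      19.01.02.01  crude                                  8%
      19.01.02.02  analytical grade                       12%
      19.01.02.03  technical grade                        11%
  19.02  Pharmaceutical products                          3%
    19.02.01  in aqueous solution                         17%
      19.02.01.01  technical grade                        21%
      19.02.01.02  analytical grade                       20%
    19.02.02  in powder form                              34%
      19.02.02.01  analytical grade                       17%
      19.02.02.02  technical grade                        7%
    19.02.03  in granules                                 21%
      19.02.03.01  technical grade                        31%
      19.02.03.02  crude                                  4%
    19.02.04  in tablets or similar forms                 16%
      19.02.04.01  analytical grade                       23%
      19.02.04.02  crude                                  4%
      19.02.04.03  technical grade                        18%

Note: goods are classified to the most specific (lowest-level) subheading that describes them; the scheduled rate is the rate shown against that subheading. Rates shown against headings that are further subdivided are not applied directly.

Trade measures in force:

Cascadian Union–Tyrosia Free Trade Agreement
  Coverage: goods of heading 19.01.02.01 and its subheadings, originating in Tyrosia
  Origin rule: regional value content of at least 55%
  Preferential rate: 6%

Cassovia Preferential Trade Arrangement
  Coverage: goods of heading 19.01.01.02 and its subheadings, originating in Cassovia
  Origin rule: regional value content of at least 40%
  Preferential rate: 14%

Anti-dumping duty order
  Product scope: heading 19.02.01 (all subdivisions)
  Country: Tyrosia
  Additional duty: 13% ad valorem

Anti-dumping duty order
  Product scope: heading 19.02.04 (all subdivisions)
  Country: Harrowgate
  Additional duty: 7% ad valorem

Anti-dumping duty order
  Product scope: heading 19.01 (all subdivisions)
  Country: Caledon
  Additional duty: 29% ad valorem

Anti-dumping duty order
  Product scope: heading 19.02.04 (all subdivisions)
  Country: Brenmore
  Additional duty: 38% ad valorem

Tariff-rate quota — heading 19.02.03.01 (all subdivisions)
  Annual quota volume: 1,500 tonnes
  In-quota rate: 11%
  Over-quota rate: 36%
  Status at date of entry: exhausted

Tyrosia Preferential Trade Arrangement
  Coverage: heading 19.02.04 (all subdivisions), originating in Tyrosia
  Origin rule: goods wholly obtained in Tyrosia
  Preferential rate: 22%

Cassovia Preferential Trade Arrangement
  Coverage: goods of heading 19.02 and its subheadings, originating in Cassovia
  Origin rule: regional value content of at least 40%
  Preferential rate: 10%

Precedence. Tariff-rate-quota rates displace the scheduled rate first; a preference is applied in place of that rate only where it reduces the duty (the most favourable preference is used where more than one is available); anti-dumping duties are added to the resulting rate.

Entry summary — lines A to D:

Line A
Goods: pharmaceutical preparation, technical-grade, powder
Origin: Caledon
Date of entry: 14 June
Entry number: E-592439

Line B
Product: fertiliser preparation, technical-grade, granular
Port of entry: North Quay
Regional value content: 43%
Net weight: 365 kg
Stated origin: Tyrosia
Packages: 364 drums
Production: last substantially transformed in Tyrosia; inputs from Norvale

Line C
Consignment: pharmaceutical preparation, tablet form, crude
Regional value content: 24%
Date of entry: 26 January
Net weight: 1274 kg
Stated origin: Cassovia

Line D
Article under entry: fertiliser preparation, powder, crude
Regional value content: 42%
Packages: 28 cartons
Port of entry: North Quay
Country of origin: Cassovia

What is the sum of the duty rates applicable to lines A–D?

Line A: pharmaceutical → 19.02; powder → 19.02.02; technical-grade → 19.02.02.02. Scheduled 7%. No special measure applies. → 7%.
Line B: fertiliser → 19.01; granular → 19.01.01; technical-grade → 19.01.01.01. Scheduled 7%. Tyrosia agreement on 19.01.02.01: 19.01.01.01 not covered; Tyrosia agreement on 19.02.04: 19.01.01.01 not covered. → 7%.
Line C: pharmaceutical → 19.02; tablet form → 19.02.04; crude → 19.02.04.02. Scheduled 4%. Cassovia agreement on 19.01.01.02: 19.02.04.02 not covered; Cassovia agreement on 19.02: RVC < 40%. → 4%.
Line D: fertiliser → 19.01; powder → 19.01.02; crude → 19.01.02.01. Scheduled 8%. Cassovia agreement on 19.01.01.02: 19.01.02.01 not covered; Cassovia agreement on 19.02: 19.01.02.01 not covered. → 8%.
Sum: 7% + 7% + 4% + 8% = 26%.

26%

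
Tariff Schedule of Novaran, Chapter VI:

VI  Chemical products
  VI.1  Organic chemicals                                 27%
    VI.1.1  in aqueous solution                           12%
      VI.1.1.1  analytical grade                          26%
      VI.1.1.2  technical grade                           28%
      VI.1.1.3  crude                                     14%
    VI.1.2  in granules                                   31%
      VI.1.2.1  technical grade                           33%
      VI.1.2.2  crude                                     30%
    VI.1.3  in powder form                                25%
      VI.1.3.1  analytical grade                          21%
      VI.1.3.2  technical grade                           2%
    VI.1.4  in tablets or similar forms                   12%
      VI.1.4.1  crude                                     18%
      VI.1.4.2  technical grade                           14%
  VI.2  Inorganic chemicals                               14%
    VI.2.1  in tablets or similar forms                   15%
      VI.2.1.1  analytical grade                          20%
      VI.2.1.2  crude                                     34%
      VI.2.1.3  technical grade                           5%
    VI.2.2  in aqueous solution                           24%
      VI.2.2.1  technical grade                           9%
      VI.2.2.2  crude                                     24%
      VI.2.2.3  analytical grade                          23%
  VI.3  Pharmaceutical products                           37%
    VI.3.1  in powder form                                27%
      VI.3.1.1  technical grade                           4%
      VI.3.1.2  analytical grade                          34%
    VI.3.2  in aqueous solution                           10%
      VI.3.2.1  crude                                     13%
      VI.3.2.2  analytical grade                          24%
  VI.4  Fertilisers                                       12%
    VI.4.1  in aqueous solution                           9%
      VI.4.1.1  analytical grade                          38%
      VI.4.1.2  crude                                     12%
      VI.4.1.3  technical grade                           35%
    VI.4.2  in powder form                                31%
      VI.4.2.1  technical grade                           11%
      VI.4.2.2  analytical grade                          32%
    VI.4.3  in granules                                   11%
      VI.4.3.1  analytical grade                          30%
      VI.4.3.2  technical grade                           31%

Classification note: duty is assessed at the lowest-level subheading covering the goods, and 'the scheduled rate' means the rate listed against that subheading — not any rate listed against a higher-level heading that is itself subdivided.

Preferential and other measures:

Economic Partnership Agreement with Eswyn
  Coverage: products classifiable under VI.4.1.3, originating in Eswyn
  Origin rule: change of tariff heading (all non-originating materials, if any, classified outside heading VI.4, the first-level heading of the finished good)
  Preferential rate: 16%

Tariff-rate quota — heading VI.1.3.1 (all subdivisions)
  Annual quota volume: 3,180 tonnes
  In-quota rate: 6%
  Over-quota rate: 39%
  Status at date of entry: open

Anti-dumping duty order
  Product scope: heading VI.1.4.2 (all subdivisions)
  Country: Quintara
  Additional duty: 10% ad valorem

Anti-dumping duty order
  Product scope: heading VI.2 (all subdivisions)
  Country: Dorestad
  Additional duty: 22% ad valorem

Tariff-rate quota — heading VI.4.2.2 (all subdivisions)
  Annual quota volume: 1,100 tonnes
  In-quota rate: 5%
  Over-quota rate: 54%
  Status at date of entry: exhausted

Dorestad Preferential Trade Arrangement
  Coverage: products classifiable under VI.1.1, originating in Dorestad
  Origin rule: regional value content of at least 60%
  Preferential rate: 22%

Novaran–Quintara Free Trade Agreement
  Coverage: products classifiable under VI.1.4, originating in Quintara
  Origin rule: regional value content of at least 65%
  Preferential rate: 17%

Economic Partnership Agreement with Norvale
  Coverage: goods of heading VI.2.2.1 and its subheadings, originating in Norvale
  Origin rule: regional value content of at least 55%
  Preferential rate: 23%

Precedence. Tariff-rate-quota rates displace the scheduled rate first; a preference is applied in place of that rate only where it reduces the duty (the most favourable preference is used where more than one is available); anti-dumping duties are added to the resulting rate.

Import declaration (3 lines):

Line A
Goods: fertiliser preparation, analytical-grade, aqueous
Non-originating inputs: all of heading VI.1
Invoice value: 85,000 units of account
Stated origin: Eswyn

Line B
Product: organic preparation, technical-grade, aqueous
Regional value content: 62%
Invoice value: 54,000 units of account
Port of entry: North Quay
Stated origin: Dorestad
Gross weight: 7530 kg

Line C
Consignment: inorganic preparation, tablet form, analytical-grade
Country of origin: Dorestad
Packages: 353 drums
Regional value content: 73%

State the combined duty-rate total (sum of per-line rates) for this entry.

102%

Line A: fertiliser → VI.4; aqueous → VI.4.1; analytical-grade → VI.4.1.1. Scheduled 38%. Eswyn agreement on VI.4.1.3: VI.4.1.1 not covered. → 38%.
Line B: organic → VI.1; aqueous → VI.1.1; technical-grade → VI.1.1.2. Scheduled 28%. Dorestad agreement on VI.1.1: RVC ≥ 60% → 22% available; preferential 22%. → 22%.
Line C: inorganic → VI.2; tablet form → VI.2.1; analytical-grade → VI.2.1.1. Scheduled 20%. Dorestad agreement on VI.1.1: VI.2.1.1 not covered; anti-dumping (Dorestad, VI.2): +22%; total 20% + 22% = 42%. → 42%.
Sum: 38% + 22% + 42% = 102%.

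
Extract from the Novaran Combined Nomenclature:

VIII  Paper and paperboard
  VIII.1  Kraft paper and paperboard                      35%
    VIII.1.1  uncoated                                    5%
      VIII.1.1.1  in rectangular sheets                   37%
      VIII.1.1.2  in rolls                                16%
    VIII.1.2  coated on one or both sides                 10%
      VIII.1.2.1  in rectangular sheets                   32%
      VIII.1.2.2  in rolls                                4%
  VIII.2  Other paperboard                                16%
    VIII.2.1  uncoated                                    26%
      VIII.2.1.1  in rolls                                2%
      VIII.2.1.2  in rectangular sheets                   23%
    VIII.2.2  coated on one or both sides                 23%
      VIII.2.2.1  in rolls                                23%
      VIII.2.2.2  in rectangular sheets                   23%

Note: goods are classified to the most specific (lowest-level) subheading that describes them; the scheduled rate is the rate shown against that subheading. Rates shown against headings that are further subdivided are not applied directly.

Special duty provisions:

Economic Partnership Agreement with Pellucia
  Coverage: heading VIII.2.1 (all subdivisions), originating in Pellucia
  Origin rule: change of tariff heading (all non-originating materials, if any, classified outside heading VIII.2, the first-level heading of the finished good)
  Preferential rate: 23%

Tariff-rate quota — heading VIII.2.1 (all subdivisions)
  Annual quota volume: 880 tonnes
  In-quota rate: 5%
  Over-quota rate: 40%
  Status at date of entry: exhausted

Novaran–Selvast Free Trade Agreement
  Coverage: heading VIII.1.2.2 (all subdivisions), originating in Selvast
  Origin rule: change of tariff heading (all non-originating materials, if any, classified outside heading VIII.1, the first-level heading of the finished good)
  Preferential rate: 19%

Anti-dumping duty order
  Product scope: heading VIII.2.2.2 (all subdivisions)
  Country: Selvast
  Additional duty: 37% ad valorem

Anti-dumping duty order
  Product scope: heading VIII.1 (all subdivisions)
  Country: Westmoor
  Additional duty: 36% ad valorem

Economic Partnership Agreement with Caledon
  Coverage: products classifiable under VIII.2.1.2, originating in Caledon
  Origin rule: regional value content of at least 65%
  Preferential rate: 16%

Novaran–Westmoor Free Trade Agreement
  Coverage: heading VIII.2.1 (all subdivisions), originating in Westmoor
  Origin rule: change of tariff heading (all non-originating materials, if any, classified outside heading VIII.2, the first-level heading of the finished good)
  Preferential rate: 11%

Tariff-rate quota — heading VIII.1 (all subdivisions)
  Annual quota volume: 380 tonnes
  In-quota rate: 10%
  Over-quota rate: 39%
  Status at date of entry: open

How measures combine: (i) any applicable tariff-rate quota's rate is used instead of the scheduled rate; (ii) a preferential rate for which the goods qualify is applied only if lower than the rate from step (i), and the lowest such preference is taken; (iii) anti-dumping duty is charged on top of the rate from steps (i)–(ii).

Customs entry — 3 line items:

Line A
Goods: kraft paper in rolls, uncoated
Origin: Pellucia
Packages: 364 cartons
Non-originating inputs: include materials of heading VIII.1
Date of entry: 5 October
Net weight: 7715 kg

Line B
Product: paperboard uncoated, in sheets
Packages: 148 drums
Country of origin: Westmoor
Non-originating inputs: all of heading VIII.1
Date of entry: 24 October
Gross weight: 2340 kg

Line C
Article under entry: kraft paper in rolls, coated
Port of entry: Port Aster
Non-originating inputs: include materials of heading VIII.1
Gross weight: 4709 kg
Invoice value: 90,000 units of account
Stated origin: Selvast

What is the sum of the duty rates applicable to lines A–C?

Line A: kraft paper → VIII.1; uncoated → VIII.1.1; in rolls → VIII.1.1.2. Scheduled 16%. quota on VIII.1 open → in-quota 10%; Pellucia agreement on VIII.2.1: VIII.1.1.2 not covered. → 10%.
Line B: paperboard → VIII.2; uncoated → VIII.2.1; in sheets → VIII.2.1.2. Scheduled 23%. quota on VIII.2.1 exhausted → over-quota 40%; Westmoor agreement on VIII.2.1: CTH met → 11% available; preferential 11%. → 11%.
Line C: kraft paper → VIII.1; coated → VIII.1.2; in rolls → VIII.1.2.2. Scheduled 4%. quota on VIII.1 open → in-quota 10%; Selvast agreement on VIII.1.2.2: CTH not met. → 10%.
Sum: 10% + 11% + 10% = 31%.

31%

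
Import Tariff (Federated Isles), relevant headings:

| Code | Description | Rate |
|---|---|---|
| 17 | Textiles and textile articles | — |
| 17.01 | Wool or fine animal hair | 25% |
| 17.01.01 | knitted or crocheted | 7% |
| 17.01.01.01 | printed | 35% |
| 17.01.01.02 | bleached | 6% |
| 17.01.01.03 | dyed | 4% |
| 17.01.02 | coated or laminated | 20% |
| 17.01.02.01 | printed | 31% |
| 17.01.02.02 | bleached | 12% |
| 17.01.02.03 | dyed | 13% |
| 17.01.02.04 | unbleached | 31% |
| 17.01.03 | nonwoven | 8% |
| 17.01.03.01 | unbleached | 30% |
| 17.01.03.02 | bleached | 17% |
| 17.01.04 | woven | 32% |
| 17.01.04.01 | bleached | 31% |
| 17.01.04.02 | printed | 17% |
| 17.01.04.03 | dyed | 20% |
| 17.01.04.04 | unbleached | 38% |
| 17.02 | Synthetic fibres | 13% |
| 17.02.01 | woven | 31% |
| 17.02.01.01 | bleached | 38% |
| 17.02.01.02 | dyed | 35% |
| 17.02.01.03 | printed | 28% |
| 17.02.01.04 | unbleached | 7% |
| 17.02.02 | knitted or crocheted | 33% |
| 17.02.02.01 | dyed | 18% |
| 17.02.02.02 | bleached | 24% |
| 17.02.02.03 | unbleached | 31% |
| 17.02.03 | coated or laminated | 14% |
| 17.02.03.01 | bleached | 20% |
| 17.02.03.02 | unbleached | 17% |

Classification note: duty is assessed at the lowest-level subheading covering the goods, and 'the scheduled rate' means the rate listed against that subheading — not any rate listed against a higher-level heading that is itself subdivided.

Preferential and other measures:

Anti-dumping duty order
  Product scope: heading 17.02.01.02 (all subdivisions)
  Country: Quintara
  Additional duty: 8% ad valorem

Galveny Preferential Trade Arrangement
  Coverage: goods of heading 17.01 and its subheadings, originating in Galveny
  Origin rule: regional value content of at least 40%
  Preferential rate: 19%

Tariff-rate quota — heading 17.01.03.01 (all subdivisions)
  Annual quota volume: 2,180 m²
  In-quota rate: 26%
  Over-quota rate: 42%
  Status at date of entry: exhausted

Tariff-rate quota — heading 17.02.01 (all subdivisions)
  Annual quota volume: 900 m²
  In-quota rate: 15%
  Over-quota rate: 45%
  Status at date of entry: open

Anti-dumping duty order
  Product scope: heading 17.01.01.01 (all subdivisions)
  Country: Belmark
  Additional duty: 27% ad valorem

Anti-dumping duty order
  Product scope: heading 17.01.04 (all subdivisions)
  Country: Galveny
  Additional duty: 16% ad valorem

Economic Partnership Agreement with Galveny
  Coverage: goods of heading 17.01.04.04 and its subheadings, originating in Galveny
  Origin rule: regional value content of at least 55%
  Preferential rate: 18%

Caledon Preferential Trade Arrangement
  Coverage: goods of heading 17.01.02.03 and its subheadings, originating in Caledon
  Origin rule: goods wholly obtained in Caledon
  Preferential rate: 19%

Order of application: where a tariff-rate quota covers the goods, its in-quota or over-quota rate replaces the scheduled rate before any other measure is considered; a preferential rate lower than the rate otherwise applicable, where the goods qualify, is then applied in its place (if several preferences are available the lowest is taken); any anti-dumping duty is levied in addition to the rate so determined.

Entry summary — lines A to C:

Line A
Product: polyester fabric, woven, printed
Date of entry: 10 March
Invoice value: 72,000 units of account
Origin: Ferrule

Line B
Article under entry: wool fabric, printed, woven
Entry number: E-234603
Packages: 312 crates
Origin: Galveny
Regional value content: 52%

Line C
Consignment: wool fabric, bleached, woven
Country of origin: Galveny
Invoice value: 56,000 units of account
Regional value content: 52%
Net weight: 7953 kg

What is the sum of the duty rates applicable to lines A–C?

83%

Line A: polyester → 17.02; woven → 17.02.01; printed → 17.02.01.03. Scheduled 28%. quota on 17.02.01 open → in-quota 15%. → 15%.
Line B: wool → 17.01; woven → 17.01.04; printed → 17.01.04.02. Scheduled 17%. Galveny agreement on 17.01: RVC ≥ 40% → 19% available; Galveny agreement on 17.01.04.04: 17.01.04.02 not covered; preference 19% not lower than 17% → no reduction; anti-dumping (Galveny, 17.01.04): +16%; total 17% + 16% = 33%. → 33%.
Line C: wool → 17.01; woven → 17.01.04; bleached → 17.01.04.01. Scheduled 31%. Galveny agreement on 17.01: RVC ≥ 40% → 19% available; Galveny agreement on 17.01.04.04: 17.01.04.01 not covered; preferential 19%; anti-dumping (Galveny, 17.01.04): +16%; total 19% + 16% = 35%. → 35%.
Sum: 15% + 33% + 35% = 83%.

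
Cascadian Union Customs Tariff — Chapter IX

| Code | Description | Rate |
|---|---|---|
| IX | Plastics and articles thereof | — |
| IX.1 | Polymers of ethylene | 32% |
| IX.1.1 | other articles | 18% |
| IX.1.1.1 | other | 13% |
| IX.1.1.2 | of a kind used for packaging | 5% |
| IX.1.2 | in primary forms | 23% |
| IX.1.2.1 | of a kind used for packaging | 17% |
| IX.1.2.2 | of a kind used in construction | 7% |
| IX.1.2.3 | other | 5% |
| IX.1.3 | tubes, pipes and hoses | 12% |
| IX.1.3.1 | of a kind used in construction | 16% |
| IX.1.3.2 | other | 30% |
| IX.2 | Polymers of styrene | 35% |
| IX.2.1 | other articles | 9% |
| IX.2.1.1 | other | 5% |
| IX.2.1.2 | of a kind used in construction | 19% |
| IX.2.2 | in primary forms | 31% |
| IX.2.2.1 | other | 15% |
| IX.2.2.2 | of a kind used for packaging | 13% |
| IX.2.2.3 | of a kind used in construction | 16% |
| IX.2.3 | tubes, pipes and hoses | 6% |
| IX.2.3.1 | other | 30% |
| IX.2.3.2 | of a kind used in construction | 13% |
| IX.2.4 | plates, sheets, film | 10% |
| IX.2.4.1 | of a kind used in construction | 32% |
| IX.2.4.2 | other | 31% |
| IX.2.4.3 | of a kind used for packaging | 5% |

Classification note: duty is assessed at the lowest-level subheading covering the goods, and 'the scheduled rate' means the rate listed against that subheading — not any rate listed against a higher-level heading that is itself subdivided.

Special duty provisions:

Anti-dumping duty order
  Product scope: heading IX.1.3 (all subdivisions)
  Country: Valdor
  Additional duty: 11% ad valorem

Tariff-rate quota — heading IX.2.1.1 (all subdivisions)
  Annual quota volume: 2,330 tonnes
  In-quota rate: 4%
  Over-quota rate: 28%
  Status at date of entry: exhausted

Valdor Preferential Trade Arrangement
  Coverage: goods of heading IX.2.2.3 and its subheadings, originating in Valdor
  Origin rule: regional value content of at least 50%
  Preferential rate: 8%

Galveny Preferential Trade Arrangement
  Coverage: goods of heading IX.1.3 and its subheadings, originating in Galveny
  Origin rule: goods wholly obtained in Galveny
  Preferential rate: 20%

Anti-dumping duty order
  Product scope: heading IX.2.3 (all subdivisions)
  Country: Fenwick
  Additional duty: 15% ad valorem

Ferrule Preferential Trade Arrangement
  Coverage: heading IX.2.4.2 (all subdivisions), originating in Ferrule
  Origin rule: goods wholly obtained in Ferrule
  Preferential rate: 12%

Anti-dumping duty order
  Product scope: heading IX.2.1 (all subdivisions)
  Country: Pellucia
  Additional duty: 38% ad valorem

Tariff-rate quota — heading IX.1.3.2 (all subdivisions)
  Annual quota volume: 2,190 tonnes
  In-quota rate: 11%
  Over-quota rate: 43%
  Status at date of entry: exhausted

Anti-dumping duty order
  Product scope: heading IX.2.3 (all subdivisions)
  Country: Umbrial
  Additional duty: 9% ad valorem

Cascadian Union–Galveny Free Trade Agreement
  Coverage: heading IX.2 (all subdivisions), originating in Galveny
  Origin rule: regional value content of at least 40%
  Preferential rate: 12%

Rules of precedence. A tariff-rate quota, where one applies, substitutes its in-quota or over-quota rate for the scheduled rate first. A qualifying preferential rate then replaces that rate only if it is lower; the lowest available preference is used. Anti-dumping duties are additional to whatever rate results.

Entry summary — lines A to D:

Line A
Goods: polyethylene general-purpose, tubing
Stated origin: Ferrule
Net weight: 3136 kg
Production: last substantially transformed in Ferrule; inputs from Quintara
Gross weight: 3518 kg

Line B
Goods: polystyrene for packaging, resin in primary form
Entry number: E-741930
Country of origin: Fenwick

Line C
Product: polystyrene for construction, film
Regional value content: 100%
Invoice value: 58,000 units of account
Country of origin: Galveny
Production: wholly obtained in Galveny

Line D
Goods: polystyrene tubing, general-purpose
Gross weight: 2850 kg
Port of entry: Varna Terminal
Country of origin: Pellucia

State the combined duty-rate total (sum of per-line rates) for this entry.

Line A: polyethylene → IX.1; tubing → IX.1.3; general-purpose → IX.1.3.2. Scheduled 30%. quota on IX.1.3.2 exhausted → over-quota 43%; Ferrule agreement on IX.2.4.2: IX.1.3.2 not covered. → 43%.
Line B: polystyrene → IX.2; resin in primary form → IX.2.2; for packaging → IX.2.2.2. Scheduled 13%. No special measure applies. → 13%.
Line C: polystyrene → IX.2; film → IX.2.4; for construction → IX.2.4.1. Scheduled 32%. Galveny agreement on IX.1.3: IX.2.4.1 not covered; Galveny agreement on IX.2: RVC ≥ 40% → 12% available; preferential 12%. → 12%.
Line D: polystyrene → IX.2; tubing → IX.2.3; general-purpose → IX.2.3.1. Scheduled 30%. No special measure applies. → 30%.
Sum: 43% + 13% + 12% + 30% = 98%.

98%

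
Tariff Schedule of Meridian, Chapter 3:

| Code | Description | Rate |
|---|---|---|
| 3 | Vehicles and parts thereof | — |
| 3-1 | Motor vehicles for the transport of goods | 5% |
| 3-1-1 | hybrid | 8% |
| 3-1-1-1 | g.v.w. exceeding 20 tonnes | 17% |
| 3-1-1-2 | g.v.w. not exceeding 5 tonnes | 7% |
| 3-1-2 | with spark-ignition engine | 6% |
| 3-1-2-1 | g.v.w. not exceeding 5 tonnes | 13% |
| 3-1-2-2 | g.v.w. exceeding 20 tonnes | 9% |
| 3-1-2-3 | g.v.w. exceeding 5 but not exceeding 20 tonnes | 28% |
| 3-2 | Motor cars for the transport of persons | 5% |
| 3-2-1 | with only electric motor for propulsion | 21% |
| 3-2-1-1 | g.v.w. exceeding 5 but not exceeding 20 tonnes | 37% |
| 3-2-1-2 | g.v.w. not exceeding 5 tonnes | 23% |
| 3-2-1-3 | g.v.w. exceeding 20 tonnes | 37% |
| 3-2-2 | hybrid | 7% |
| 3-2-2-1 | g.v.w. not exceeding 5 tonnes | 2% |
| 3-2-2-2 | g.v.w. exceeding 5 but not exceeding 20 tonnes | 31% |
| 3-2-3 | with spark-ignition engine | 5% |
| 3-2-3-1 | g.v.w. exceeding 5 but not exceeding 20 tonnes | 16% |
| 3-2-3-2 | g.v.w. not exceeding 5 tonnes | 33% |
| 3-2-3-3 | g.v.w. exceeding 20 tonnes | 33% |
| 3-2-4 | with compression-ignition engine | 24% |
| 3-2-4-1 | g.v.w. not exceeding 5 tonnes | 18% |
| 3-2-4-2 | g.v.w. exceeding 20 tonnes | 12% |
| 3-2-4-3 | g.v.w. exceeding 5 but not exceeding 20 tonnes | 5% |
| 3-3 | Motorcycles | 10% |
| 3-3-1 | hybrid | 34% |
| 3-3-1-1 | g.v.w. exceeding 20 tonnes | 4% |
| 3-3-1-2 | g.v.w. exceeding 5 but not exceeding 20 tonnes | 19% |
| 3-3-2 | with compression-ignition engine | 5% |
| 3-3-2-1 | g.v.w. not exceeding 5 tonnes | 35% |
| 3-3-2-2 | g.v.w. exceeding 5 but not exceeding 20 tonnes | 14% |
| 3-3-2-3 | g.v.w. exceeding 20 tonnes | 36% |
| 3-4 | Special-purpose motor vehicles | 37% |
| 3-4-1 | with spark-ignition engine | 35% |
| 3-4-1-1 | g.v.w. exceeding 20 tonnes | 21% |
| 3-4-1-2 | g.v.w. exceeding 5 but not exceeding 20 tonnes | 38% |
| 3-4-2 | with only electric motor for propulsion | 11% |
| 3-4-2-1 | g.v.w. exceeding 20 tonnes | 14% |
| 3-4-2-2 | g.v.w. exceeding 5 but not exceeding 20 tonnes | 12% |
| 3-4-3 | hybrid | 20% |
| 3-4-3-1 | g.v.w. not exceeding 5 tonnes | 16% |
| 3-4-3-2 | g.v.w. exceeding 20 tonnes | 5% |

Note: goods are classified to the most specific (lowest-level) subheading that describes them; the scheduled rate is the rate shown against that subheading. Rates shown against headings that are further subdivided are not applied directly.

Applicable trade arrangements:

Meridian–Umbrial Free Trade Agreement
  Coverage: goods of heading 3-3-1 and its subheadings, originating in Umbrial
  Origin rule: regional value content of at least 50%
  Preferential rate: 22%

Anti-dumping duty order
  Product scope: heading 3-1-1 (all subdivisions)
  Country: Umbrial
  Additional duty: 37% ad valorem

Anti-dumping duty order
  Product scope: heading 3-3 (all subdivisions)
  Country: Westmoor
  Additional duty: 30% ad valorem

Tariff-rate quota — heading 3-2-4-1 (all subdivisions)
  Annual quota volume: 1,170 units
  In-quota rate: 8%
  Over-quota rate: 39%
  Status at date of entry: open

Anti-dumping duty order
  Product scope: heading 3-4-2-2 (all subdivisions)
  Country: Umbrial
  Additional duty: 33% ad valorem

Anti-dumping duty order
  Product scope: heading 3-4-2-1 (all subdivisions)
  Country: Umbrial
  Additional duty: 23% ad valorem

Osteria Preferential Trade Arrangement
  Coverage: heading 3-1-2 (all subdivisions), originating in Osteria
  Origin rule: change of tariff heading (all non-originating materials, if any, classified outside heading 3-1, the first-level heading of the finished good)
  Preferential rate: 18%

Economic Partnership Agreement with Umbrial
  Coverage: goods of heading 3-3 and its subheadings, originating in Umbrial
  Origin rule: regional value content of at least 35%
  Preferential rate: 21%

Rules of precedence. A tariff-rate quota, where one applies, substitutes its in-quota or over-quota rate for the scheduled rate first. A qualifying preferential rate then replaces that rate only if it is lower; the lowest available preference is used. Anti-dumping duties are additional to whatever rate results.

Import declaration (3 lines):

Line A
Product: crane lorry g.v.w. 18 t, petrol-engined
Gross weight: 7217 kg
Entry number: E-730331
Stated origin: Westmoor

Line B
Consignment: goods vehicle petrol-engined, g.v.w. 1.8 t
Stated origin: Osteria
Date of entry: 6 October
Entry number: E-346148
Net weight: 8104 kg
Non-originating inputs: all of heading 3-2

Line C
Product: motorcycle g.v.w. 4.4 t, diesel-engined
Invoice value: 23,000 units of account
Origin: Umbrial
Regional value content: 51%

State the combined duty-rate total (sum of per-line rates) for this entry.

72%

Line A: crane lorry → 3-4; petrol-engined → 3-4-1; g.v.w. 18 t → 3-4-1-2. Scheduled 38%. No special measure applies. → 38%.
Line B: goods vehicle → 3-1; petrol-engined → 3-1-2; g.v.w. 1.8 t → 3-1-2-1. Scheduled 13%. Osteria agreement on 3-1-2: CTH met → 18% available; preference 18% not lower than 13% → no reduction. → 13%.
Line C: motorcycle → 3-3; diesel-engined → 3-3-2; g.v.w. 4.4 t → 3-3-2-1. Scheduled 35%. Umbrial agreement on 3-3-1: 3-3-2-1 not covered; Umbrial agreement on 3-3: RVC ≥ 35% → 21% available; preferential 21%. → 21%.
Sum: 38% + 13% + 21% = 72%.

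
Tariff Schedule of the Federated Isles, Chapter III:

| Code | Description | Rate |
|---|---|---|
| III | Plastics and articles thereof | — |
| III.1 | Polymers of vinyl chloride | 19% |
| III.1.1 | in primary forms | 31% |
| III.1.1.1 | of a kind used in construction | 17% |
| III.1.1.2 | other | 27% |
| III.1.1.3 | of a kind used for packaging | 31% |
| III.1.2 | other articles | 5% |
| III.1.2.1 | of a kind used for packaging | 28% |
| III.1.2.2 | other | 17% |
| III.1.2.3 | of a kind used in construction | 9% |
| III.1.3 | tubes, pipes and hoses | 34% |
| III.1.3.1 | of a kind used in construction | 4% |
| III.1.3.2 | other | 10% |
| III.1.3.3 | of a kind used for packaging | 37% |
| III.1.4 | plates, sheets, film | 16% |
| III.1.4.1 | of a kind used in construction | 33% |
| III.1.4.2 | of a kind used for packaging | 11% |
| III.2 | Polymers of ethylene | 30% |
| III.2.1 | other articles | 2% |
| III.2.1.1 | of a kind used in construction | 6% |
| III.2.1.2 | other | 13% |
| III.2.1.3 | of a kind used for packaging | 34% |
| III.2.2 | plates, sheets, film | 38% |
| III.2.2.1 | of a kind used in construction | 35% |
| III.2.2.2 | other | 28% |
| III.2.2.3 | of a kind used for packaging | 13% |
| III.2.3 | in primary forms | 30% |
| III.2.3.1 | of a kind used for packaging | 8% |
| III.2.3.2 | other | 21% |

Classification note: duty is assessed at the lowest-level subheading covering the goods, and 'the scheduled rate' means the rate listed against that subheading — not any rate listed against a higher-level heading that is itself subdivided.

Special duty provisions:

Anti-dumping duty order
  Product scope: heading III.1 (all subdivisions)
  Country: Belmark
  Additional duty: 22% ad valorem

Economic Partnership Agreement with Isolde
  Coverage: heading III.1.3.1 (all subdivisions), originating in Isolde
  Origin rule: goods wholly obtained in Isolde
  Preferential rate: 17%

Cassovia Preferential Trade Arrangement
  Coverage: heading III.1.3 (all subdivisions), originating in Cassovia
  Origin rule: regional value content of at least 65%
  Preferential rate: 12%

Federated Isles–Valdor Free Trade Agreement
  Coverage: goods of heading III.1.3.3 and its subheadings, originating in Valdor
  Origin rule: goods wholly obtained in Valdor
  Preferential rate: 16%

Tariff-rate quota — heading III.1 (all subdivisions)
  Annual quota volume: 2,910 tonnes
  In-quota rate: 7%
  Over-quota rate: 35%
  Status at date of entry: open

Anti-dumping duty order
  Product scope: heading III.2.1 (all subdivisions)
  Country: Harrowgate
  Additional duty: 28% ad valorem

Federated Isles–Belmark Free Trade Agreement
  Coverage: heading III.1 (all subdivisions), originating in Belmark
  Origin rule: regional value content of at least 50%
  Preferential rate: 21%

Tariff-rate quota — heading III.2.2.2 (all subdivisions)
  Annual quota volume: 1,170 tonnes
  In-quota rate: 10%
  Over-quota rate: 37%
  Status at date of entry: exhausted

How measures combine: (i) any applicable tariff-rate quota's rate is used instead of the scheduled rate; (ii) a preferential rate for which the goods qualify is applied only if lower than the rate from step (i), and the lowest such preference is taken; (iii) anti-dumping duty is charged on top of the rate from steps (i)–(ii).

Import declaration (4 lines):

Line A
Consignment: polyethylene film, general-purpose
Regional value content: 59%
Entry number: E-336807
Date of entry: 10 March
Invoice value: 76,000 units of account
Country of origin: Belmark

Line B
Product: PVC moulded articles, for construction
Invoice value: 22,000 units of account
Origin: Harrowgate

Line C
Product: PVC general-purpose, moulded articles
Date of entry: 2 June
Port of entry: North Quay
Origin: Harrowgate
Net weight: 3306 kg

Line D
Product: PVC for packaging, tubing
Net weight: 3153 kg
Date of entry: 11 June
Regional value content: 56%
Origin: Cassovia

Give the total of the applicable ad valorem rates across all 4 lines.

Line A: polyethylene → III.2; film → III.2.2; general-purpose → III.2.2.2. Scheduled 28%. quota on III.2.2.2 exhausted → over-quota 37%; Belmark agreement on III.1: III.2.2.2 not covered. → 37%.
Line B: PVC → III.1; moulded articles → III.1.2; for construction → III.1.2.3. Scheduled 9%. quota on III.1 open → in-quota 7%. → 7%.
Line C: PVC → III.1; moulded articles → III.1.2; general-purpose → III.1.2.2. Scheduled 17%. quota on III.1 open → in-quota 7%. → 7%.
Line D: PVC → III.1; tubing → III.1.3; for packaging → III.1.3.3. Scheduled 37%. quota on III.1 open → in-quota 7%; Cassovia agreement on III.1.3: RVC < 65%. → 7%.
Sum: 37% + 7% + 7% + 7% = 58%.

58%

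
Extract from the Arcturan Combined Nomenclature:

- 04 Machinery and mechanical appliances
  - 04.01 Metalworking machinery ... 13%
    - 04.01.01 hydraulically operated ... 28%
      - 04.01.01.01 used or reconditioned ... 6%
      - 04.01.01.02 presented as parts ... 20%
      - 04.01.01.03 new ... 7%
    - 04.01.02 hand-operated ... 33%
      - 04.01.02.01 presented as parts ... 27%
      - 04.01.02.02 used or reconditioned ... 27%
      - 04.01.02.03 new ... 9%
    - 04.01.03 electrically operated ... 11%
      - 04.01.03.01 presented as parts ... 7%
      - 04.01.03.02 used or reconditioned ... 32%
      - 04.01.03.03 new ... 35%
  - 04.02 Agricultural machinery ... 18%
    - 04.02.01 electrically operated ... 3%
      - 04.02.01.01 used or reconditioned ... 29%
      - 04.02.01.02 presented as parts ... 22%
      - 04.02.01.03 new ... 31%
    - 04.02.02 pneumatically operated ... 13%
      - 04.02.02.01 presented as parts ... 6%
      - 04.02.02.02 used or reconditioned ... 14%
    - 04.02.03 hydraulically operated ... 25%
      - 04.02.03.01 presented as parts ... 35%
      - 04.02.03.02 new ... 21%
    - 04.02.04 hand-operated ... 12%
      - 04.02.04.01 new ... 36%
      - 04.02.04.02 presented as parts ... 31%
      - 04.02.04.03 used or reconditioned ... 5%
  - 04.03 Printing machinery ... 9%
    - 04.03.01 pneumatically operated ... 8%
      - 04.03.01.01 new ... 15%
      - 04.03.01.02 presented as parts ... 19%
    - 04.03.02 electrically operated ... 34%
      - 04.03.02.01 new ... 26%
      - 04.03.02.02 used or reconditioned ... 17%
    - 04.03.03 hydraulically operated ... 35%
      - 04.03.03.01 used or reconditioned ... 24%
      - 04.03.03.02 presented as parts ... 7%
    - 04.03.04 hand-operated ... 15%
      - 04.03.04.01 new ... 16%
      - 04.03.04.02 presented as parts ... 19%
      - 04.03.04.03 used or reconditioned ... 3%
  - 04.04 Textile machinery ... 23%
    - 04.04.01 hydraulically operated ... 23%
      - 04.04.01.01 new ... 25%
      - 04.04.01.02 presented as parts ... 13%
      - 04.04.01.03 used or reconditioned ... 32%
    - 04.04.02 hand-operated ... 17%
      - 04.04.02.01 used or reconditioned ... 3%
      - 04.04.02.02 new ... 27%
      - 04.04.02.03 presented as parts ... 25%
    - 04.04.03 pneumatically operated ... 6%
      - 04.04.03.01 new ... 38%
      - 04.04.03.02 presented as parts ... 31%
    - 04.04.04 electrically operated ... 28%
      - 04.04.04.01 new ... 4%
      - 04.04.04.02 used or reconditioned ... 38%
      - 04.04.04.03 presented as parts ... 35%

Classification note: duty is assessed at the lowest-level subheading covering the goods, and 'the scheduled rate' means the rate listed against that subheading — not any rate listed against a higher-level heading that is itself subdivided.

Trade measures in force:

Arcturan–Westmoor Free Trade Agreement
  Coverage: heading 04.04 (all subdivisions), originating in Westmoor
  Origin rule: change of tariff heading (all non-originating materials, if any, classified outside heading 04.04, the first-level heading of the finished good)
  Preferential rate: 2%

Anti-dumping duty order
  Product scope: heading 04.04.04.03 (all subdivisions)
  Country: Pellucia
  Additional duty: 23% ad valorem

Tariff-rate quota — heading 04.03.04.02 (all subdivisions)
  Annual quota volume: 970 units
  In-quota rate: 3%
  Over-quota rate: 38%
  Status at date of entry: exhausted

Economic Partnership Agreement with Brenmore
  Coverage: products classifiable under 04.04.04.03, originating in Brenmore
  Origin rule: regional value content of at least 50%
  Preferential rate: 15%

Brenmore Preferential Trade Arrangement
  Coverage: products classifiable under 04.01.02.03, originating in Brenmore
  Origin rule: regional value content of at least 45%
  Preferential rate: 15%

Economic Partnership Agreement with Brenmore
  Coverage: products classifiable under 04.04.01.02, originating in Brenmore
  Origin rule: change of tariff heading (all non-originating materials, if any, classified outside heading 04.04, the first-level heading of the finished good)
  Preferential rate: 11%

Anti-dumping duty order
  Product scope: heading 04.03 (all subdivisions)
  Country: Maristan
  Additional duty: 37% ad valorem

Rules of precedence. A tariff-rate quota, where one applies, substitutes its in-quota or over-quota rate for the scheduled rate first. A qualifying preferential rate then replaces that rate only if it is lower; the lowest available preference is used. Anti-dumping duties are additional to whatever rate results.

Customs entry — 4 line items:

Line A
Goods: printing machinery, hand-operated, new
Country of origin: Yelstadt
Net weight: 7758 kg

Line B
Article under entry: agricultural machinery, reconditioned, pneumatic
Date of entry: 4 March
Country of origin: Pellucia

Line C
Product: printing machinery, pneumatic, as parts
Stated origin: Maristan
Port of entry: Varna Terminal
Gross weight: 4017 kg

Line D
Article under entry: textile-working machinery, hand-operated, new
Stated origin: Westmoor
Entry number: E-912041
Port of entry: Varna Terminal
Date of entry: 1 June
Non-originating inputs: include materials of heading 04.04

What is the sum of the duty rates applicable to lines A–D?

113%

Line A: printing → 04.03; hand-operated → 04.03.04; new → 04.03.04.01. Scheduled 16%. No special measure applies. → 16%.
Line B: agricultural → 04.02; pneumatic → 04.02.02; reconditioned → 04.02.02.02. Scheduled 14%. No special measure applies. → 14%.
Line C: printing → 04.03; pneumatic → 04.03.01; as parts → 04.03.01.02. Scheduled 19%. anti-dumping (Maristan, 04.03): +37%; total 19% + 37% = 56%. → 56%.
Line D: textile-working → 04.04; hand-operated → 04.04.02; new → 04.04.02.02. Scheduled 27%. Westmoor agreement on 04.04: CTH not met. → 27%.
Sum: 16% + 14% + 56% + 27% = 113%.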